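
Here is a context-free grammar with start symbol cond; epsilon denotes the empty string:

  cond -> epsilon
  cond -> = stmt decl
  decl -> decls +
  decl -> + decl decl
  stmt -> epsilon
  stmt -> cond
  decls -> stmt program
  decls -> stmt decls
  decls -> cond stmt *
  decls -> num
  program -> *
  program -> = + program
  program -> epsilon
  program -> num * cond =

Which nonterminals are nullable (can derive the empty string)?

{ cond, decls, program, stmt }

Directly nullable (have an epsilon-production): cond, stmt, program.
decls -> stmt program with every symbol nullable, so decls is nullable.
No other nonterminal has a production whose RHS symbols are all nullable.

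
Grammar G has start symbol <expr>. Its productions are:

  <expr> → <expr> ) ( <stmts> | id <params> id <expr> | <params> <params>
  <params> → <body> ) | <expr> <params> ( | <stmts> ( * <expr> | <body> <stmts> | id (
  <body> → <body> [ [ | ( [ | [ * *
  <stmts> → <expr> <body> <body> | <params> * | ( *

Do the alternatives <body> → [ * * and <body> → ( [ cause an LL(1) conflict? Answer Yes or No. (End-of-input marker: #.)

No

FIRST([ * *) = { [ } and FIRST(( [) = { ( }.
The FIRST sets are disjoint and neither alternative is nullable — no conflict.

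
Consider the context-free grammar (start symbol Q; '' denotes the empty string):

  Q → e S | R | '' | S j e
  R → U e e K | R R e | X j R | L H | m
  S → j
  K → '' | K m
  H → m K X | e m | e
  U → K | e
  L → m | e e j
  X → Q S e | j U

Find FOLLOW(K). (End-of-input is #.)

{ #, e, j, m }

In R → U e e K: K is at the end, add FOLLOW(R) = { #, e, j, m }.
In K → K m: add FIRST(m) = { m }.
In H → m K X: add FIRST(X) = { e, j, m }.
In U → K: K is at the end, add FOLLOW(U) = { #, e, j, m }.
Union: FOLLOW(K) = { #, e, j, m }.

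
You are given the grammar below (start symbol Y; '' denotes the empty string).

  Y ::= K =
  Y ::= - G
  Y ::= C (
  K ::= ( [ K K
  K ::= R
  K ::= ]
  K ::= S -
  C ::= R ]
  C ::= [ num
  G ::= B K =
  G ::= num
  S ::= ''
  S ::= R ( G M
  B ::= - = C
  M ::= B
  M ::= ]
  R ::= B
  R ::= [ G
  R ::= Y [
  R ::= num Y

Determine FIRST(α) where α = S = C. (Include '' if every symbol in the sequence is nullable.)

Add FIRST(S)\{''} = { (, -, [, ], num }; S is nullable, continue.
= is a terminal; add {=} and stop.

{ (, -, =, [, ], num }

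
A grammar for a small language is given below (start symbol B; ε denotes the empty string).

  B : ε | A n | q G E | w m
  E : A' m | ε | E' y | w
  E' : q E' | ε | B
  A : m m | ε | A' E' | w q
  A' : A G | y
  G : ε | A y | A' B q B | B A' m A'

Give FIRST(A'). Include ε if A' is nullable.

{ m, n, q, w, y, ε }

From A' : A G: A, G nullable, take FIRST(A) ∪ FIRST(G) = { m, n, q, w, y }; also ε since the whole RHS is nullable.
A' : y contributes {y}.
Union: FIRST(A') = { m, n, q, w, y, ε }.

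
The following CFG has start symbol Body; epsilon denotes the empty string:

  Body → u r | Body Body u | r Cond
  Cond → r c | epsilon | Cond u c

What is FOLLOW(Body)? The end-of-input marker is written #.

{ #, r, u }

Body is the start symbol, so # ∈ FOLLOW(Body).
In Body → Body Body u: add FIRST(Body u) = { r, u }.
In Body → Body Body u: add FIRST(u) = { u }.
Union: FOLLOW(Body) = { #, r, u }.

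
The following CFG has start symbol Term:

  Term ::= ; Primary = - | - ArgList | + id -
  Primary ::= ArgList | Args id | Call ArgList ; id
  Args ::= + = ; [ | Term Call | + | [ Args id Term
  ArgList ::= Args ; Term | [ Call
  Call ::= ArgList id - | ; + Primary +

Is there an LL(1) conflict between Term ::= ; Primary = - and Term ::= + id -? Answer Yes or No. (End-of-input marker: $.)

No

FIRST(; Primary = -) = { ; } and FIRST(+ id -) = { + }.
The FIRST sets are disjoint and neither alternative is nullable — no conflict.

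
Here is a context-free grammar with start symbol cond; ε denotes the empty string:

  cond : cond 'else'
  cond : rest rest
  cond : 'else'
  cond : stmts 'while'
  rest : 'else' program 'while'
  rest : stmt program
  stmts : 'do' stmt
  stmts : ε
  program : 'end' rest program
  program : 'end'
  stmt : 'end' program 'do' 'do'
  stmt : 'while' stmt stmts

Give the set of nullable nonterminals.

Directly nullable (have an ε-production): stmts.
No other nonterminal has a production whose RHS symbols are all nullable.

{ stmts }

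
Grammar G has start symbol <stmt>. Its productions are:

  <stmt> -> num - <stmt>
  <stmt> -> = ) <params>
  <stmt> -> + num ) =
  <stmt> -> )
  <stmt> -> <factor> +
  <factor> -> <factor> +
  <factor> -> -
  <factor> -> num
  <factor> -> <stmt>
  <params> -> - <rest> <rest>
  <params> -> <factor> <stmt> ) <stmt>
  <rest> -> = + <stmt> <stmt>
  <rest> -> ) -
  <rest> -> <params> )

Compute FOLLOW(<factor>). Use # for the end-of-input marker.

{ ), +, -, =, num }

In <stmt> -> <factor> +: add FIRST(+) = { + }.
In <factor> -> <factor> +: add FIRST(+) = { + }.
In <params> -> <factor> <stmt> ) <stmt>: add FIRST(<stmt> ) <stmt>) = { ), +, -, =, num }.
Union: FOLLOW(<factor>) = { ), +, -, =, num }.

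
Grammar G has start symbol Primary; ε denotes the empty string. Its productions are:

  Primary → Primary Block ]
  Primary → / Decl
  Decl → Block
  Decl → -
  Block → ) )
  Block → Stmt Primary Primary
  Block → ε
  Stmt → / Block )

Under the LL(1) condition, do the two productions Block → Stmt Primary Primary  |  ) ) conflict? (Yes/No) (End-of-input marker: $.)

No

FIRST(Stmt Primary Primary) = { / } and FIRST() )) = { ) }.
The FIRST sets are disjoint and neither alternative is nullable — no conflict.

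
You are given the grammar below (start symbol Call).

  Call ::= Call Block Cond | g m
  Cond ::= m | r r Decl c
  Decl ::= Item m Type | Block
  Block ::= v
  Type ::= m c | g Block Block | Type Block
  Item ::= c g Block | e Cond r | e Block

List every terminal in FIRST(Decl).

From Decl ::= Item m Type: add FIRST(Item) = { c, e }.
From Decl ::= Block: add FIRST(Block) = { v }.
Union: FIRST(Decl) = { c, e, v }.

{ c, e, v }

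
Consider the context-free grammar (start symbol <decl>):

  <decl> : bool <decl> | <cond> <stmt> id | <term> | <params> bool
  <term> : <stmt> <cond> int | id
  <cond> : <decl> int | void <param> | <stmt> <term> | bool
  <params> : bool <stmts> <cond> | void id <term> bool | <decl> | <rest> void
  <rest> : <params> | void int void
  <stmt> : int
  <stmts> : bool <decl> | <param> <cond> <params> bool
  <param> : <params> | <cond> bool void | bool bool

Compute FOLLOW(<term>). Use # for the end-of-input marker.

{ #, bool, id, int, void }

In <decl> : <term>: <term> is at the end, add FOLLOW(<decl>) = { #, bool, id, int, void }.
In <cond> : <stmt> <term>: <term> is at the end, add FOLLOW(<cond>) = { bool, id, int, void }.
In <params> : void id <term> bool: add FIRST(bool) = { bool }.
Union: FOLLOW(<term>) = { #, bool, id, int, void }.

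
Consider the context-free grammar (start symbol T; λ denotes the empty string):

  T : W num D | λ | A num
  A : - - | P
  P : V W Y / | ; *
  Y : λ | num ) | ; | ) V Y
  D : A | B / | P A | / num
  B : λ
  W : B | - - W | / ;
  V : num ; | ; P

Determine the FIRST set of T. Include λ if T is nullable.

From T : W num D: W nullable, take FIRST(W) ∪ {num} = { -, /, num }.
T : λ contributes λ.
From T : A num: add FIRST(A) = { -, ;, num }.
Union: FIRST(T) = { -, /, ;, num, λ }.

{ -, /, ;, num, λ }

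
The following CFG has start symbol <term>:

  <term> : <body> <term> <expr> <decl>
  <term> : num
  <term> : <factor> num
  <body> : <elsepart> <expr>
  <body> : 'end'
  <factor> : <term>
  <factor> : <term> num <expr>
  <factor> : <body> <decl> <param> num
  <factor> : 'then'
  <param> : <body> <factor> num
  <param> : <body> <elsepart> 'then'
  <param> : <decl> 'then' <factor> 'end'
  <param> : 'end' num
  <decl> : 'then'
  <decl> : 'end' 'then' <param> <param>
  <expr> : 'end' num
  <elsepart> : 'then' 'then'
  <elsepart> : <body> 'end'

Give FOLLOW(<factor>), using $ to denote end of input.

{ 'end', num }

In <term> : <factor> num: add FIRST(num) = { num }.
In <param> : <body> <factor> num: add FIRST(num) = { num }.
In <param> : <decl> 'then' <factor> 'end': add FIRST('end') = { 'end' }.
Union: FOLLOW(<factor>) = { 'end', num }.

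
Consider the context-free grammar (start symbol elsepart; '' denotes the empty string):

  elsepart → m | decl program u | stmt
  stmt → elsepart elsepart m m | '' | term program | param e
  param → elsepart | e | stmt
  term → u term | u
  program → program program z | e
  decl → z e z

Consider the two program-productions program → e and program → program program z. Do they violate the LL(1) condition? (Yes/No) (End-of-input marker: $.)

Yes

FIRST(e) = { e } and FIRST(program program z) = { e }.
Both contain e, so the two alternatives are not disjoint — LL(1) conflict.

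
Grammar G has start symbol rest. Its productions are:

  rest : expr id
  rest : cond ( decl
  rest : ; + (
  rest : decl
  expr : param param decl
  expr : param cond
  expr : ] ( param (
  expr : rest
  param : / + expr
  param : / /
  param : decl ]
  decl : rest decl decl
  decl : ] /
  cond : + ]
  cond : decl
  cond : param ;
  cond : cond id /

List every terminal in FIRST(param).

param : / + expr contributes {/}.
param : / / contributes {/}.
From param : decl ]: add FIRST(decl) = { +, /, ;, ] }.
Union: FIRST(param) = { +, /, ;, ] }.

{ +, /, ;, ] }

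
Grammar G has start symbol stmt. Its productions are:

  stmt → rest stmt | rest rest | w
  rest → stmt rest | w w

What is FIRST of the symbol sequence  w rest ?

{ w }

w is a terminal; add {w} and stop.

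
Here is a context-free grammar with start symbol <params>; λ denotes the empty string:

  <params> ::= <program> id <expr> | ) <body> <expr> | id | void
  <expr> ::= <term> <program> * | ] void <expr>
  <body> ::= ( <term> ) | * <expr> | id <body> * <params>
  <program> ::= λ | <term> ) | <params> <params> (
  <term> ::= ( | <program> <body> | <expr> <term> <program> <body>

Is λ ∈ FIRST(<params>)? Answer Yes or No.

Nullable nonterminals: <program>.
No production of <params> has an RHS whose symbols are all nullable, so <params> is not nullable.

No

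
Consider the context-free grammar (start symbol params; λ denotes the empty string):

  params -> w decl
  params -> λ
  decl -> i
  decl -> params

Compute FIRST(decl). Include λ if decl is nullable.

decl -> i contributes {i}.
From decl -> params: add FIRST(params) = { w, λ } (including λ since params is nullable).
Union: FIRST(decl) = { i, w, λ }.

{ i, w, λ }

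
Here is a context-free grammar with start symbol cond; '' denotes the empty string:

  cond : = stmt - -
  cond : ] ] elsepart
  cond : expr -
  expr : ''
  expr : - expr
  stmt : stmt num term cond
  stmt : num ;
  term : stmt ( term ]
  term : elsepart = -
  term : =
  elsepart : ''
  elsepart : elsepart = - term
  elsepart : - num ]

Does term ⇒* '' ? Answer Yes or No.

No

Nullable nonterminals: elsepart, expr.
No production of term has an RHS whose symbols are all nullable, so term is not nullable.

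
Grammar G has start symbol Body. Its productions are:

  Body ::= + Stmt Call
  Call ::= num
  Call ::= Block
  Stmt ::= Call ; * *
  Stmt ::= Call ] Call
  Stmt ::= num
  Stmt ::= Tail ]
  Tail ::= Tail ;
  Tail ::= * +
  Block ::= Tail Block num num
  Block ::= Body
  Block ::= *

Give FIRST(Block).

From Block ::= Tail Block num num: add FIRST(Tail) = { * }.
From Block ::= Body: add FIRST(Body) = { + }.
Block ::= * contributes {*}.
Union: FIRST(Block) = { *, + }.

{ *, + }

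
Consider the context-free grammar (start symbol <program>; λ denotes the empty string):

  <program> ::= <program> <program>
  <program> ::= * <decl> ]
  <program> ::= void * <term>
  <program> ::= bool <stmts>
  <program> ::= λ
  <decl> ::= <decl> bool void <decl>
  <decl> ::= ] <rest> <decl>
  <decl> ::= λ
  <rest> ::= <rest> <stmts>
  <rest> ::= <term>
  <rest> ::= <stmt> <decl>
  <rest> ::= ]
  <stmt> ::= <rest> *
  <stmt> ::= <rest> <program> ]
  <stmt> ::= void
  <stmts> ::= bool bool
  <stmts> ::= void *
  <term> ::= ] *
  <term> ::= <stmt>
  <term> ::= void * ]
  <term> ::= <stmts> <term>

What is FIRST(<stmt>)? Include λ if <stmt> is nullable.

{ ], bool, void }

From <stmt> ::= <rest> *: add FIRST(<rest>) = { ], bool, void }.
From <stmt> ::= <rest> <program> ]: add FIRST(<rest>) = { ], bool, void }.
<stmt> ::= void contributes {void}.
Union: FIRST(<stmt>) = { ], bool, void }.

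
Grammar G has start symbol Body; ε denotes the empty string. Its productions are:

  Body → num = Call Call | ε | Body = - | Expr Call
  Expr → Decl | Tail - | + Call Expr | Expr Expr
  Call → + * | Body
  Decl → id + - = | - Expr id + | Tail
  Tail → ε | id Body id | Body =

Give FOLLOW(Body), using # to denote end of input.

{ #, +, -, =, id, num }

Body is the start symbol, so # ∈ FOLLOW(Body).
In Body → Body = -: add FIRST(= -) = { = }.
In Call → Body: Body is at the end, add FOLLOW(Call) = { #, +, -, =, id, num }.
In Tail → id Body id: add FIRST(id) = { id }.
In Tail → Body =: add FIRST(=) = { = }.
Union: FOLLOW(Body) = { #, +, -, =, id, num }.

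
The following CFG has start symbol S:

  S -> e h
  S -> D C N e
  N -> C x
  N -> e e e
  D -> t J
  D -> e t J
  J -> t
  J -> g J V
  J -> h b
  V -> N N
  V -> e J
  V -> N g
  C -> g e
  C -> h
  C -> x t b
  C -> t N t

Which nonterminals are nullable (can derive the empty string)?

No nonterminal has an empty production or an RHS whose symbols are all nullable.

{ } (none)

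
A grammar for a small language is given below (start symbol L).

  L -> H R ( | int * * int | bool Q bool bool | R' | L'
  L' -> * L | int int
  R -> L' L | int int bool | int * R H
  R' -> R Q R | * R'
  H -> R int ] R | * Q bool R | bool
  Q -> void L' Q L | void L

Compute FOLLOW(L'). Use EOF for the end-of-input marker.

{ EOF, (, *, bool, int, void }

In L -> L': L' is at the end, add FOLLOW(L) = { EOF, (, *, bool, int, void }.
In R -> L' L: add FIRST(L) = { *, bool, int }.
In Q -> void L' Q L: add FIRST(Q L) = { void }.
Union: FOLLOW(L') = { EOF, (, *, bool, int, void }.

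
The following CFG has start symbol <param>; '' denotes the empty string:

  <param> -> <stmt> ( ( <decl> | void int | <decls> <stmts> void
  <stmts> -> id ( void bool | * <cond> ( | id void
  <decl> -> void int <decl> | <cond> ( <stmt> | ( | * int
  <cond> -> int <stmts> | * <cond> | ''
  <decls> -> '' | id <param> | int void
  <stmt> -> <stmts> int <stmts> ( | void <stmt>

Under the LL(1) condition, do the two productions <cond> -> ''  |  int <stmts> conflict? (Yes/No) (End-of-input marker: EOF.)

No

FIRST('') = { '' } and FIRST(int <stmts>) = { int }.
The first is nullable but FOLLOW(<cond>) = { ( } is disjoint from FIRST of the second.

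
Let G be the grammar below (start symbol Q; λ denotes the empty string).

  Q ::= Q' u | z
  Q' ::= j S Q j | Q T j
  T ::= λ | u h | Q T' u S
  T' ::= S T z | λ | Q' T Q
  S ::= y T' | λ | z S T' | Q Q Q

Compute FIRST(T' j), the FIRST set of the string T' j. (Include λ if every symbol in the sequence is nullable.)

Add FIRST(T')\{λ} = { j, u, y, z }; T' is nullable, continue.
j is a terminal; add {j} and stop.

{ j, u, y, z }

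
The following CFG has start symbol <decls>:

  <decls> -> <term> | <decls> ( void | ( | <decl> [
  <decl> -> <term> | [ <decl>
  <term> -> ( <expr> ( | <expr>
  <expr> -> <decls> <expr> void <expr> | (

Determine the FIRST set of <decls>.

From <decls> -> <term>: add FIRST(<term>) = { (, [ }.
From <decls> -> <decls> ( void: add FIRST(<decls>) = { (, [ }.
<decls> -> ( contributes {(}.
From <decls> -> <decl> [: add FIRST(<decl>) = { (, [ }.
Union: FIRST(<decls>) = { (, [ }.

{ (, [ }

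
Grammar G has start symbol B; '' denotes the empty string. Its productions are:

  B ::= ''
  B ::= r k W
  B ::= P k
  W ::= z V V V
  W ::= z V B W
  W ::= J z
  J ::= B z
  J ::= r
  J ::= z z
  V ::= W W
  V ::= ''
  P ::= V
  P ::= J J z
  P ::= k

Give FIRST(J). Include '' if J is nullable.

From J ::= B z: B nullable, take FIRST(B) ∪ {z} = { k, r, z }.
J ::= r contributes {r}.
J ::= z z contributes {z}.
Union: FIRST(J) = { k, r, z }.

{ k, r, z }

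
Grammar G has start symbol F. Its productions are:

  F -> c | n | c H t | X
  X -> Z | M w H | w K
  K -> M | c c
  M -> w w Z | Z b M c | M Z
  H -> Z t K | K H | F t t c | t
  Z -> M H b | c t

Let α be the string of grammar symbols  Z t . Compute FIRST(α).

{ c, w }

Add FIRST(Z) = { c, w }; Z is not nullable, stop.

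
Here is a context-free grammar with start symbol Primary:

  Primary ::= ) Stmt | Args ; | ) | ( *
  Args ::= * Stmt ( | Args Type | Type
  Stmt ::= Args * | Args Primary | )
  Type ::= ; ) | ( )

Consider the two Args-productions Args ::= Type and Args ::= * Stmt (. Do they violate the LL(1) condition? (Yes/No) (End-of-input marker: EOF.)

No

FIRST(Type) = { (, ; } and FIRST(* Stmt () = { * }.
The FIRST sets are disjoint and neither alternative is nullable — no conflict.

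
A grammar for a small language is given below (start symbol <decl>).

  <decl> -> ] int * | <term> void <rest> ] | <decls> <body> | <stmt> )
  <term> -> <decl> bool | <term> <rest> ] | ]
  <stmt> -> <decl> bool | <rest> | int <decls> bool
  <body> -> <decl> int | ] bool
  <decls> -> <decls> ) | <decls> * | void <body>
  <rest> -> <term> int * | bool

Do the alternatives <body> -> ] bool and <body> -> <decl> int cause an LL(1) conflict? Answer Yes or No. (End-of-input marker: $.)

Yes

FIRST(] bool) = { ] } and FIRST(<decl> int) = { ], bool, int, void }.
Both contain ], so the two alternatives are not disjoint — LL(1) conflict.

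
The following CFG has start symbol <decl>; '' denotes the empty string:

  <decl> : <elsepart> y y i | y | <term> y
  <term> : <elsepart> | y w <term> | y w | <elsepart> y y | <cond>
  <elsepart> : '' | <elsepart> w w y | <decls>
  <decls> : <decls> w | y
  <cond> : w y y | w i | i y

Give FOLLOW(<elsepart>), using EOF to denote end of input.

In <decl> : <elsepart> y y i: add FIRST(y y i) = { y }.
In <term> : <elsepart>: <elsepart> is at the end, add FOLLOW(<term>) = { y }.
In <term> : <elsepart> y y: add FIRST(y y) = { y }.
In <elsepart> : <elsepart> w w y: add FIRST(w w y) = { w }.
Union: FOLLOW(<elsepart>) = { w, y }.

{ w, y }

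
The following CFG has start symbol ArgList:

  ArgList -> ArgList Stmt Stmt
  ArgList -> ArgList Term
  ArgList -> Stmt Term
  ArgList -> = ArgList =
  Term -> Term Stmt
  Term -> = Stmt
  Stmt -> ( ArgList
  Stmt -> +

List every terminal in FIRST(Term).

From Term -> Term Stmt: add FIRST(Term) = { = }.
Term -> = Stmt contributes {=}.
Union: FIRST(Term) = { = }.

{ = }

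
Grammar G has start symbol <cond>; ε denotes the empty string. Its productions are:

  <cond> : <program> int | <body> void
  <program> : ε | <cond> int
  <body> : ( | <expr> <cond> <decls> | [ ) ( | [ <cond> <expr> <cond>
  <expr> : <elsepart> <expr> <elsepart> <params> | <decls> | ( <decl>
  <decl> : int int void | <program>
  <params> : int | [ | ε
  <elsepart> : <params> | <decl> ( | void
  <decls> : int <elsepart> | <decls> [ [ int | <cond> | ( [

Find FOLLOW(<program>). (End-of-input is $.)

{ (, [, int, void }

In <cond> : <program> int: add FIRST(int) = { int }.
In <decl> : <program>: <program> is at the end, add FOLLOW(<decl>) = { (, [, int, void }.
Union: FOLLOW(<program>) = { (, [, int, void }.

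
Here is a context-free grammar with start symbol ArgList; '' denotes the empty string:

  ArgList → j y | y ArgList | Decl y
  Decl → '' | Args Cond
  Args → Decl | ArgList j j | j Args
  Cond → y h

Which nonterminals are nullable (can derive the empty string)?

{ Args, Decl }

Directly nullable (have an ''-production): Decl.
Args → Decl with every symbol nullable, so Args is nullable.
No other nonterminal has a production whose RHS symbols are all nullable.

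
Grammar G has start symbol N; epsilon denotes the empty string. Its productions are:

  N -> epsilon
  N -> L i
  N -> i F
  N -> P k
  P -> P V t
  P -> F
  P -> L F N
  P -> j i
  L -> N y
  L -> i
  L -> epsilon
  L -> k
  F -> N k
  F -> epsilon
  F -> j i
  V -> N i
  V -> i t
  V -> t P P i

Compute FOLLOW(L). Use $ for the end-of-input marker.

In N -> L i: add FIRST(i) = { i }.
In P -> L F N: add FIRST(F N)\{epsilon} = { i, j, k, t, y }.
  Since F N is nullable, also add FOLLOW(P) = { i, j, k, t, y }.
Union: FOLLOW(L) = { i, j, k, t, y }.

{ i, j, k, t, y }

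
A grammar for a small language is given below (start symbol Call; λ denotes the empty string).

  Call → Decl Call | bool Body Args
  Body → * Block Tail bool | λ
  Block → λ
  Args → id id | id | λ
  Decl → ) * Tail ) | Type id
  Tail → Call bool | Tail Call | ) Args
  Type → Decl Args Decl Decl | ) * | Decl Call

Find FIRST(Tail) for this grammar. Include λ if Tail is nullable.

From Tail → Call bool: add FIRST(Call) = { ), bool }.
From Tail → Tail Call: add FIRST(Tail) = { ), bool }.
Tail → ) Args contributes {)}.
Union: FIRST(Tail) = { ), bool }.

{ ), bool }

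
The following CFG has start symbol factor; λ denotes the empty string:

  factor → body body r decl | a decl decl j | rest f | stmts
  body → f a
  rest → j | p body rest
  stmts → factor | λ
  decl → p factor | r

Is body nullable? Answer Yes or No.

Nullable nonterminals: factor, stmts.
No production of body has an RHS whose symbols are all nullable, so body is not nullable.

No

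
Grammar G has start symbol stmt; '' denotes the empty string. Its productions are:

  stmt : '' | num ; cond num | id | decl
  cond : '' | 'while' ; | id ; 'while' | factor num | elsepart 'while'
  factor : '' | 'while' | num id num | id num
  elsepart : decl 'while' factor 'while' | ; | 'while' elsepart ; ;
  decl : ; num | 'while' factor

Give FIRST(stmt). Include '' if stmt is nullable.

{ 'while', ;, id, num, '' }

stmt : '' contributes ''.
stmt : num ; cond num contributes {num}.
stmt : id contributes {id}.
From stmt : decl: add FIRST(decl) = { 'while', ; }.
Union: FIRST(stmt) = { 'while', ;, id, num, '' }.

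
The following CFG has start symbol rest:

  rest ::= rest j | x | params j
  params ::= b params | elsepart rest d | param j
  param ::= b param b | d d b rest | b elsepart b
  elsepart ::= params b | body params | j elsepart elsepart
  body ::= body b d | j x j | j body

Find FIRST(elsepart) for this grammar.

From elsepart ::= params b: add FIRST(params) = { b, d, j }.
From elsepart ::= body params: add FIRST(body) = { j }.
elsepart ::= j elsepart elsepart contributes {j}.
Union: FIRST(elsepart) = { b, d, j }.

{ b, d, j }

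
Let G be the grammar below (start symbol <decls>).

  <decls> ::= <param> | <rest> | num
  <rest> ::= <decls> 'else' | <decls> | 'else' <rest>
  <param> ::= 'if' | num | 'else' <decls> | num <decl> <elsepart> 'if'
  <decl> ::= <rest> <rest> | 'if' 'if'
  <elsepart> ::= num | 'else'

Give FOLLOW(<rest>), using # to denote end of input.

In <decls> ::= <rest>: <rest> is at the end, add FOLLOW(<decls>) = { #, 'else', 'if', num }.
In <rest> ::= 'else' <rest>: <rest> is at the end, add FOLLOW(<rest>) = { #, 'else', 'if', num }.
In <decl> ::= <rest> <rest>: add FIRST(<rest>) = { 'else', 'if', num }.
In <decl> ::= <rest> <rest>: <rest> is at the end, add FOLLOW(<decl>) = { 'else', num }.
Union: FOLLOW(<rest>) = { #, 'else', 'if', num }.

{ #, 'else', 'if', num }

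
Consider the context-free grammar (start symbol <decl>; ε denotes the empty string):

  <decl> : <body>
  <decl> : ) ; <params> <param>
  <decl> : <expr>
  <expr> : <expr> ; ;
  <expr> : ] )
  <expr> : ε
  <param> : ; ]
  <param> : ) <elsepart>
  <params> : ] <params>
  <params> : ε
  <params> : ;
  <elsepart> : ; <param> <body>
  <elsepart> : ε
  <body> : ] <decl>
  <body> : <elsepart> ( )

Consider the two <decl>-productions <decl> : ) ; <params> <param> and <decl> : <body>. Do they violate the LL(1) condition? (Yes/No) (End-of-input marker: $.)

FIRST() ; <params> <param>) = { ) } and FIRST(<body>) = { (, ;, ] }.
The FIRST sets are disjoint and neither alternative is nullable — no conflict.

No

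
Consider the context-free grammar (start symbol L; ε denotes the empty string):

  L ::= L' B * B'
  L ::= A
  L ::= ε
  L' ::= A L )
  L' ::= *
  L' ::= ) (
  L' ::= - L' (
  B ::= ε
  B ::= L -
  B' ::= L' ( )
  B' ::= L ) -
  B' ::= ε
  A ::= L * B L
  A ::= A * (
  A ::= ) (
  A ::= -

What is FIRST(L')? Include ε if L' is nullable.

{ ), *, - }

From L' ::= A L ): add FIRST(A) = { ), *, - }.
L' ::= * contributes {*}.
L' ::= ) ( contributes {)}.
L' ::= - L' ( contributes {-}.
Union: FIRST(L') = { ), *, - }.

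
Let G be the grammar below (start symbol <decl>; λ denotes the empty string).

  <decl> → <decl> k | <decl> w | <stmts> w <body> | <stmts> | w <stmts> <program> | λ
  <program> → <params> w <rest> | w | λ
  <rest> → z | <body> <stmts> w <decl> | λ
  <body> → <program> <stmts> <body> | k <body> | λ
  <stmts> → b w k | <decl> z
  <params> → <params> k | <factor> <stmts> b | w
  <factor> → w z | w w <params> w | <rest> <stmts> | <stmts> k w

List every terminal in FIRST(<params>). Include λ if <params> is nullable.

From <params> → <params> k: add FIRST(<params>) = { b, k, w, z }.
From <params> → <factor> <stmts> b: add FIRST(<factor>) = { b, k, w, z }.
<params> → w contributes {w}.
Union: FIRST(<params>) = { b, k, w, z }.

{ b, k, w, z }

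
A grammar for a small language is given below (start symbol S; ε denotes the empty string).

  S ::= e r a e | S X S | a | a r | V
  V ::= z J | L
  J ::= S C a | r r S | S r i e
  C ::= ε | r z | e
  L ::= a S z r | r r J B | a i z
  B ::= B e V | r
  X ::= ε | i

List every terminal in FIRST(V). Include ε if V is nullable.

{ a, r, z }

V ::= z J contributes {z}.
From V ::= L: add FIRST(L) = { a, r }.
Union: FIRST(V) = { a, r, z }.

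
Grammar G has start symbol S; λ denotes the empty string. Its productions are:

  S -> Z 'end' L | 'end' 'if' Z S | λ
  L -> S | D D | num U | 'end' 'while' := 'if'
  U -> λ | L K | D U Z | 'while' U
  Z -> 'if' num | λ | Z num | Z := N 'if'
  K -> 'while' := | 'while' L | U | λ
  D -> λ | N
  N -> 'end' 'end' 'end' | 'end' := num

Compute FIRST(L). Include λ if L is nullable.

{ 'end', 'if', :=, num, λ }

From L -> S: add FIRST(S) = { 'end', 'if', :=, num, λ } (including λ since S is nullable).
From L -> D D: D, D nullable, take FIRST(D) ∪ FIRST(D) = { 'end' }; also λ since the whole RHS is nullable.
L -> num U contributes {num}.
L -> 'end' 'while' := 'if' contributes {'end'}.
Union: FIRST(L) = { 'end', 'if', :=, num, λ }.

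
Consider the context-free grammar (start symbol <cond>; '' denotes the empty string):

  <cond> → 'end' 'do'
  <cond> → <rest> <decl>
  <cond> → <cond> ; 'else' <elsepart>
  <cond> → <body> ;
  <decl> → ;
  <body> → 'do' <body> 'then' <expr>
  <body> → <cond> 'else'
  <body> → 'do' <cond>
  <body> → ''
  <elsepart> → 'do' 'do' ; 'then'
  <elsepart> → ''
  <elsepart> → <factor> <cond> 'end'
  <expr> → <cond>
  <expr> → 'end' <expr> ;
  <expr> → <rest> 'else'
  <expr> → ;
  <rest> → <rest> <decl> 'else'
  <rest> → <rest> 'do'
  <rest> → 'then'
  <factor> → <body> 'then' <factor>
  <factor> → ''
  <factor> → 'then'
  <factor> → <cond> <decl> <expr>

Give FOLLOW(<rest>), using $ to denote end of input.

{ 'do', 'else', ; }

In <cond> → <rest> <decl>: add FIRST(<decl>) = { ; }.
In <expr> → <rest> 'else': add FIRST('else') = { 'else' }.
In <rest> → <rest> <decl> 'else': add FIRST(<decl> 'else') = { ; }.
In <rest> → <rest> 'do': add FIRST('do') = { 'do' }.
Union: FOLLOW(<rest>) = { 'do', 'else', ; }.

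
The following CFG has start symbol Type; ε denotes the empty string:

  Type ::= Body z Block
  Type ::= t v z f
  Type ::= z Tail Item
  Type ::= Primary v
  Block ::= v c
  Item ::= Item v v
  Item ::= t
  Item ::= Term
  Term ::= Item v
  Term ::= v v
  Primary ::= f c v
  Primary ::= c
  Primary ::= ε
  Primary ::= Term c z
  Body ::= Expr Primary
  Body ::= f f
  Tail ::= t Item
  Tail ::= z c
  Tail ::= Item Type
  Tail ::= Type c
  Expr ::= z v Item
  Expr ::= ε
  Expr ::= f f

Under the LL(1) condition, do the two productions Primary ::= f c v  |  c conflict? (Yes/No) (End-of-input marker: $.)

FIRST(f c v) = { f } and FIRST(c) = { c }.
The FIRST sets are disjoint and neither alternative is nullable — no conflict.

No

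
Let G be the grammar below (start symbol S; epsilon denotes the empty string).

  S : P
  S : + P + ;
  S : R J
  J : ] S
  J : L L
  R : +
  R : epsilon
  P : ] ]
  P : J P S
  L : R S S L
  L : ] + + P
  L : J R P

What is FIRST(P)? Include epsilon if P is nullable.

{ +, ] }

P : ] ] contributes {]}.
From P : J P S: add FIRST(J) = { +, ] }.
Union: FIRST(P) = { +, ] }.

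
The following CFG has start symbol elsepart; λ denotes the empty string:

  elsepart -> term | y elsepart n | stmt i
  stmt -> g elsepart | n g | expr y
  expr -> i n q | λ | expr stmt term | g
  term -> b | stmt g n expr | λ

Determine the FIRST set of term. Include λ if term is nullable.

{ b, g, i, n, y, λ }

term -> b contributes {b}.
From term -> stmt g n expr: add FIRST(stmt) = { g, i, n, y }.
term -> λ contributes λ.
Union: FIRST(term) = { b, g, i, n, y, λ }.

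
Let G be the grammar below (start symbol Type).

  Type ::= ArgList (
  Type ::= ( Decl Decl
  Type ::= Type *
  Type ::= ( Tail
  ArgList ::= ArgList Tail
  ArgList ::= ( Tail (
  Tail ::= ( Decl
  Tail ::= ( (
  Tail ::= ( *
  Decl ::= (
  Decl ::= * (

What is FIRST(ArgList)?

{ ( }

From ArgList ::= ArgList Tail: add FIRST(ArgList) = { ( }.
ArgList ::= ( Tail ( contributes {(}.
Union: FIRST(ArgList) = { ( }.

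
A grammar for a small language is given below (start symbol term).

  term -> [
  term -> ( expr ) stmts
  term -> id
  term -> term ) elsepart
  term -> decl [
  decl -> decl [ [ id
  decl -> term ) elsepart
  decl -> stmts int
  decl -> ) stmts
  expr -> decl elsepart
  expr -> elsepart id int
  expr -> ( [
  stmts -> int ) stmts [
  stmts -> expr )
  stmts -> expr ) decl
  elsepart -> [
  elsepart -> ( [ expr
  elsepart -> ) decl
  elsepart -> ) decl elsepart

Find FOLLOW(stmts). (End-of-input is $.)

In term -> ( expr ) stmts: stmts is at the end, add FOLLOW(term) = { $, ) }.
In decl -> stmts int: add FIRST(int) = { int }.
In decl -> ) stmts: stmts is at the end, add FOLLOW(decl) = { $, (, ), [, id, int }.
In stmts -> int ) stmts [: add FIRST([) = { [ }.
Union: FOLLOW(stmts) = { $, (, ), [, id, int }.

{ $, (, ), [, id, int }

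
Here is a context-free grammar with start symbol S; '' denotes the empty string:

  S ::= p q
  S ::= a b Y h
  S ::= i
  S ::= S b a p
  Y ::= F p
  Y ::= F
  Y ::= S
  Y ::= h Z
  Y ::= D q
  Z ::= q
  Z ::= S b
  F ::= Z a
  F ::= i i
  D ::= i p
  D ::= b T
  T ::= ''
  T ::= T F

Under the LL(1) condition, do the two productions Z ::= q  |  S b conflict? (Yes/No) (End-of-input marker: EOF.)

No

FIRST(q) = { q } and FIRST(S b) = { a, i, p }.
The FIRST sets are disjoint and neither alternative is nullable — no conflict.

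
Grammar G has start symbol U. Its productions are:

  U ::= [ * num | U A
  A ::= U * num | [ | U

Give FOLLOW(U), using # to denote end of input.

U is the start symbol, so # ∈ FOLLOW(U).
In U ::= U A: add FIRST(A) = { [ }.
In A ::= U * num: add FIRST(* num) = { * }.
In A ::= U: U is at the end, add FOLLOW(A) = { #, *, [ }.
Union: FOLLOW(U) = { #, *, [ }.

{ #, *, [ }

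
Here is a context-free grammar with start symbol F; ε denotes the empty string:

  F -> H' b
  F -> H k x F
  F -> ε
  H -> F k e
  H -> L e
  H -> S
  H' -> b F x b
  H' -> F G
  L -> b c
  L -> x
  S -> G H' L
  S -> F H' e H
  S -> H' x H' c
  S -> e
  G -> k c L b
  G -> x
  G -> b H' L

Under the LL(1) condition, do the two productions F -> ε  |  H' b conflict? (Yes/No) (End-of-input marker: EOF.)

Yes

FIRST(ε) = { ε } and FIRST(H' b) = { b, e, k, x }.
The first alternative is nullable and FOLLOW(F) = { EOF, b, e, k, x } shares b with FIRST of the second — conflict.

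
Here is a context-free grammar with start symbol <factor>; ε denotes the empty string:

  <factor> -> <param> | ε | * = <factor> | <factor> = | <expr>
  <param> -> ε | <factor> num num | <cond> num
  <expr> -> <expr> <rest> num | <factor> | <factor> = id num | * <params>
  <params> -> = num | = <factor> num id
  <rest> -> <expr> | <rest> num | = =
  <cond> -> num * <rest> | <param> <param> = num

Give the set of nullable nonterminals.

{ <expr>, <factor>, <param>, <rest> }

Directly nullable (have an ε-production): <factor>, <param>.
<expr> -> <factor> with every symbol nullable, so <expr> is nullable.
<rest> -> <expr> with every symbol nullable, so <rest> is nullable.
No other nonterminal has a production whose RHS symbols are all nullable.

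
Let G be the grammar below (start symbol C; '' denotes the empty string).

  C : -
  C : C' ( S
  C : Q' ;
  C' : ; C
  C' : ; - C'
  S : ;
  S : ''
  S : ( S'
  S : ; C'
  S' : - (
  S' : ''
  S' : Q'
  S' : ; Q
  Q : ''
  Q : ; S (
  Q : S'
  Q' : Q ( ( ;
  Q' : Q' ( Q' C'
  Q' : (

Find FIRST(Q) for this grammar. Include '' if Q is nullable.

{ (, -, ;, '' }

Q : '' contributes ''.
Q : ; S ( contributes {;}.
From Q : S': add FIRST(S') = { (, -, ;, '' } (including '' since S' is nullable).
Union: FIRST(Q) = { (, -, ;, '' }.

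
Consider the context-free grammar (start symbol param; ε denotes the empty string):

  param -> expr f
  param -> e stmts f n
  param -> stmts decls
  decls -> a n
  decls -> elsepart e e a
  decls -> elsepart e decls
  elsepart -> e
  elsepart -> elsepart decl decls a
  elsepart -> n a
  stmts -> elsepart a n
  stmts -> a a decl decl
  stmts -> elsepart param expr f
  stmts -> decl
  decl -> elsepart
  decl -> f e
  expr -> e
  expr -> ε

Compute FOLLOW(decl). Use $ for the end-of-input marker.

In elsepart -> elsepart decl decls a: add FIRST(decls a) = { a, e, n }.
In stmts -> a a decl decl: add FIRST(decl) = { e, f, n }.
In stmts -> a a decl decl: decl is at the end, add FOLLOW(stmts) = { a, e, f, n }.
In stmts -> decl: decl is at the end, add FOLLOW(stmts) = { a, e, f, n }.
Union: FOLLOW(decl) = { a, e, f, n }.

{ a, e, f, n }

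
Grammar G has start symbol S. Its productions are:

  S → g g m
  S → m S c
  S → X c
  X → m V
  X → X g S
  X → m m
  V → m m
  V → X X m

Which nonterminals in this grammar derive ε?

{ } (none)

No nonterminal has an empty production or an RHS whose symbols are all nullable.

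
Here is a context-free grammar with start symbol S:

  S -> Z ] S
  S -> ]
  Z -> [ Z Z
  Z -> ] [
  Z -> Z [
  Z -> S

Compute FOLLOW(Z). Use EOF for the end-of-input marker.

{ [, ] }

In S -> Z ] S: add FIRST(] S) = { ] }.
In Z -> [ Z Z: add FIRST(Z) = { [, ] }.
In Z -> [ Z Z: Z is at the end, add FOLLOW(Z) = { [, ] }.
In Z -> Z [: add FIRST([) = { [ }.
Union: FOLLOW(Z) = { [, ] }.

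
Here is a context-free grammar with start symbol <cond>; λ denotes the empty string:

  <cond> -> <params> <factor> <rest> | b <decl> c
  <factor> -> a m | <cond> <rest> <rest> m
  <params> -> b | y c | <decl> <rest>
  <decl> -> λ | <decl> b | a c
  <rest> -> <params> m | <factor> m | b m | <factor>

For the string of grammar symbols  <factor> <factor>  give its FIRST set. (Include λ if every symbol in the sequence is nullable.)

{ a, b, y }

Add FIRST(<factor>) = { a, b, y }; <factor> is not nullable, stop.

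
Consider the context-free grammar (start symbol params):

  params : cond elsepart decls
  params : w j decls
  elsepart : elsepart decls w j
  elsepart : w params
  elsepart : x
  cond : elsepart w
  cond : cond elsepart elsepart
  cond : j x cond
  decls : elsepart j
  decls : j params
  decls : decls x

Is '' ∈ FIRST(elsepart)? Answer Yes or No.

No nonterminal in this grammar is nullable.
No production of elsepart has an RHS whose symbols are all nullable, so elsepart is not nullable.

No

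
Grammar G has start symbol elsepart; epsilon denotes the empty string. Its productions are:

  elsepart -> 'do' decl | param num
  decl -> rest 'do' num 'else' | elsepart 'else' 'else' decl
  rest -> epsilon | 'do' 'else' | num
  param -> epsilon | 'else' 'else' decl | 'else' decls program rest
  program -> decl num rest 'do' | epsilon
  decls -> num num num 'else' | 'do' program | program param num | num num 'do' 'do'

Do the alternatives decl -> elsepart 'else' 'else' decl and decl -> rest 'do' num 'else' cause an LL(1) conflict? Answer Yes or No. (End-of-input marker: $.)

Yes

FIRST(elsepart 'else' 'else' decl) = { 'do', 'else', num } and FIRST(rest 'do' num 'else') = { 'do', num }.
Both contain 'do', so the two alternatives are not disjoint — LL(1) conflict.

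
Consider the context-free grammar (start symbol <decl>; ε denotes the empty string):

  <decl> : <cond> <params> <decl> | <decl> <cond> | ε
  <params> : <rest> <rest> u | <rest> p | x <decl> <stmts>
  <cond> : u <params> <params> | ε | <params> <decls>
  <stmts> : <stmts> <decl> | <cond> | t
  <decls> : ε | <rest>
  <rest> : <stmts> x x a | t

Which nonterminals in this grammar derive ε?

Directly nullable (have an ε-production): <decl>, <cond>, <decls>.
<stmts> : <stmts> <decl> with every symbol nullable, so <stmts> is nullable.
No other nonterminal has a production whose RHS symbols are all nullable.

{ <cond>, <decl>, <decls>, <stmts> }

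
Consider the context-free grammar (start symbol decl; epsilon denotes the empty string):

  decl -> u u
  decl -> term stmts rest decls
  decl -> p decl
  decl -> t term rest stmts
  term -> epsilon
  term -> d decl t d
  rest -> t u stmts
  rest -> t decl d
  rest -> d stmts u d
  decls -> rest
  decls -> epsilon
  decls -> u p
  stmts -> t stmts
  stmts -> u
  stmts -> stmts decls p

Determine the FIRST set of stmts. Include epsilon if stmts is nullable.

stmts -> t stmts contributes {t}.
stmts -> u contributes {u}.
From stmts -> stmts decls p: add FIRST(stmts) = { t, u }.
Union: FIRST(stmts) = { t, u }.

{ t, u }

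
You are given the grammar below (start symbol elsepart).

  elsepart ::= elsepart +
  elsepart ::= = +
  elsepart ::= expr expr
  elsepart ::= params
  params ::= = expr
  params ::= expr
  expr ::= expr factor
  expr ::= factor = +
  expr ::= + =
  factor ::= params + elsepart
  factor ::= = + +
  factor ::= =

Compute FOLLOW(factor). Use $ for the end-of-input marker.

{ $, +, = }

In expr ::= expr factor: factor is at the end, add FOLLOW(expr) = { $, +, = }.
In expr ::= factor = +: add FIRST(= +) = { = }.
Union: FOLLOW(factor) = { $, +, = }.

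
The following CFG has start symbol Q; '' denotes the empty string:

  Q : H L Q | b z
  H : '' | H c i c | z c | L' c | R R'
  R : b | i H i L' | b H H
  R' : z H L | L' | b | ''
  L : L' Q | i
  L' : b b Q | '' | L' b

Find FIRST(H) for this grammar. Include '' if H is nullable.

{ b, c, i, z, '' }

H : '' contributes ''.
From H : H c i c: H nullable, take FIRST(H) ∪ {c} = { b, c, i, z }.
H : z c contributes {z}.
From H : L' c: L' nullable, take FIRST(L') ∪ {c} = { b, c }.
From H : R R': add FIRST(R) = { b, i }.
Union: FIRST(H) = { b, c, i, z, '' }.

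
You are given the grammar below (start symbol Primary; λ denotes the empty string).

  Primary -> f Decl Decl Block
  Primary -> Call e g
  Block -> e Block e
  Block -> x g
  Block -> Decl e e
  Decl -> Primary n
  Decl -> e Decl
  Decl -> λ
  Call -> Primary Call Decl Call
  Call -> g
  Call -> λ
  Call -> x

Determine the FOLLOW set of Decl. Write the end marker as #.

In Primary -> f Decl Decl Block: add FIRST(Decl Block) = { e, f, g, x }.
In Primary -> f Decl Decl Block: add FIRST(Block) = { e, f, g, x }.
In Block -> Decl e e: add FIRST(e e) = { e }.
In Decl -> e Decl: Decl is at the end, add FOLLOW(Decl) = { e, f, g, x }.
In Call -> Primary Call Decl Call: add FIRST(Call)\{λ} = { e, f, g, x }.
  Since Call is nullable, also add FOLLOW(Call) = { e, f, g, x }.
Union: FOLLOW(Decl) = { e, f, g, x }.

{ e, f, g, x }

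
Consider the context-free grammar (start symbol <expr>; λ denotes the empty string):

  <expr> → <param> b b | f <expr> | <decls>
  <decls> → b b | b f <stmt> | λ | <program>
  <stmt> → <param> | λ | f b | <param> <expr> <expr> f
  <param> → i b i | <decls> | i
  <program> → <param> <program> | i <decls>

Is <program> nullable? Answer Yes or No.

Nullable nonterminals: <decls>, <expr>, <param>, <stmt>.
No production of <program> has an RHS whose symbols are all nullable, so <program> is not nullable.

No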